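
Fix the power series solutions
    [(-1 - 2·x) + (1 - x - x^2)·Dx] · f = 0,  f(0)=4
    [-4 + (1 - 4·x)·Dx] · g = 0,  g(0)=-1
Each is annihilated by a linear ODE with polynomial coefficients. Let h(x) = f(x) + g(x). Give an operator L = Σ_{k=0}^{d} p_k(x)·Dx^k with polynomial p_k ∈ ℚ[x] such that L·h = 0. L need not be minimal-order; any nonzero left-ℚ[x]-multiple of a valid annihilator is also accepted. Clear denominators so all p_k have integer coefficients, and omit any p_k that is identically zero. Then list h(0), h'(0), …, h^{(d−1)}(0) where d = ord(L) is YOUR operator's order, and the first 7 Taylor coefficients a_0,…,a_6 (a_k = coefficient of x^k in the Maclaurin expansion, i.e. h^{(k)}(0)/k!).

f: a_k = 4, 4, 8, 12, 20, 32, 52, …
g: a_k = -1, -4, -16, -64, -256, -1024, -4096, …
f+g: L₀ = lclm(L_f,L_g), ord ≤ 1+1.
L = (-16 - 72·x + 24·x^2 - 32·x^3) + (28 - 38·x - 54·x^2 + 16·x^3 - 64·x^4)·Dx + (-3 + 17·x - 23·x^2 + 14·x^3 - 4·x^4 - 16·x^5)·Dx^2  (order 2).
h: a_k = 3, 0, -8, -52, -236, -992, -4044, …
ICs: h(0) = 3, h′(0) = 0.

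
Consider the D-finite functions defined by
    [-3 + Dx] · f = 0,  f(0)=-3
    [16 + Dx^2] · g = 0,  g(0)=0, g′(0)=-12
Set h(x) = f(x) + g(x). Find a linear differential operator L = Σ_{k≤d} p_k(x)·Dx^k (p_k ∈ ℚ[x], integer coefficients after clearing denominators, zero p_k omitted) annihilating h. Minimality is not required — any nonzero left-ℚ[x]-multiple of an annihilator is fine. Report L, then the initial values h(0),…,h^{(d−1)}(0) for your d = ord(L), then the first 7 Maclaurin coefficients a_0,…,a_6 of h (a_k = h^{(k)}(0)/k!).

f: a_k = -3, -9, -27/2, -27/2, -81/8, -243/40, -243/80, …
g: a_k = 0, -12, 0, 32, 0, -128/5, 0, …
L₀ := lclm(L_f,L_g); ord L₀ ≤ 1+2.
L = -48 + 16·Dx - 3·Dx^2 + Dx^3  (order 3).
h: a_k = -3, -21, -27/2, 37/2, -81/8, -1267/40, -243/80, …
ICs: h(0) = -3, h′(0) = -21, h′′(0) = -27.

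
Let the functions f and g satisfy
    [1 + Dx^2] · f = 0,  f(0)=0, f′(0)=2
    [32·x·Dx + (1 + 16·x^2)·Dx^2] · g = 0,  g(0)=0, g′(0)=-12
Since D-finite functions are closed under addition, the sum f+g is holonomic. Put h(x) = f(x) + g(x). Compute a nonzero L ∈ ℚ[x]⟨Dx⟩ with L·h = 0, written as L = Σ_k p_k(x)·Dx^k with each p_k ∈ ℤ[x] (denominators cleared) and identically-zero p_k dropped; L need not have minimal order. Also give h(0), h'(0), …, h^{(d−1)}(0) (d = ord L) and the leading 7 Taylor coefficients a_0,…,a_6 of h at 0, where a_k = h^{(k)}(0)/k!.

L = (-6112·x + 99328·x^3 + 8192·x^5)·Dx + (-31 + 1072·x^2 + 25344·x^4 + 4096·x^6)·Dx^2 + (-6112·x + 99328·x^3 + 8192·x^5)·Dx^3 + (-31 + 1072·x^2 + 25344·x^4 + 4096·x^6)·Dx^4  (order 4).
h: a_k = 0, -10, 0, 191/3, 0, -36863/60, 0, …
ICs: h(0) = 0, h′(0) = -10, h′′(0) = 0, h′′′(0) = 382.

f: a_k = 0, 2, 0, -1/3, 0, 1/60, 0, …
g: a_k = 0, -12, 0, 64, 0, -3072/5, 0, …
Weyl lclm of L_f,L_g ⇒ L₀ (ord ≤ 4).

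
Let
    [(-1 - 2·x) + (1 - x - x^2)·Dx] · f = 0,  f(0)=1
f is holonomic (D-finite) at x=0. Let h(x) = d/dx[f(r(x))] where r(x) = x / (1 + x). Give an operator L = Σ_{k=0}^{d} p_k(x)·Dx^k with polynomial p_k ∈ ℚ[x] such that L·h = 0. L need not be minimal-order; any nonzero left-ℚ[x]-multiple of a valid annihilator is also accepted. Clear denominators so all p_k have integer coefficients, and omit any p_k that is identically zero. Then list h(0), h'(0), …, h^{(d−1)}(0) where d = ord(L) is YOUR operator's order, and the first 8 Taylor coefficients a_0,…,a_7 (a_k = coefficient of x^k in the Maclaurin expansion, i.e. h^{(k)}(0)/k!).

f: a_k = 1, 1, 2, 3, 5, 8, 13, 21, …
Substitute x→r, Dx→(1/r')Dx; clear ⇒ L₀.
h₀' ⇒ L via d/dx closure of L₀.
L = (2 + 6·x + 12·x^2 + 6·x^3) + (-1 - 5·x - 6·x^2 + x^3 + 3·x^4)·Dx  (order 1).
h: a_k = 1, 2, 0, 4, -5, 12, -21, 40, …
ICs: h(0) = 1.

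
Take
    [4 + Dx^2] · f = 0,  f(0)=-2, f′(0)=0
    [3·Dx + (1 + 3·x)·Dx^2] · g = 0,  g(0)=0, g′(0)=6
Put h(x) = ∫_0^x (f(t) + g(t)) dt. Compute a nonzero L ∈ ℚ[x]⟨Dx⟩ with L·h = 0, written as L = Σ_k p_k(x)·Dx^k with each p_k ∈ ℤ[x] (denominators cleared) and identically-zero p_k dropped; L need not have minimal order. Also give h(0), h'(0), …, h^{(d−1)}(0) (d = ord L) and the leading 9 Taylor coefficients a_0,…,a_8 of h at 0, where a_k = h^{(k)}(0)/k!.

f: a_k = -2, 0, 4, 0, -4/3, 0, 8/45, 0, -4/315, …
g: a_k = 0, 6, -9, 18, -81/2, 486/5, -243, 4374/7, -6561/4, …
L₀ := lclm(L_f,L_g); ord L₀ ≤ 2+2.
h=∫₀ˣh₀: take L = L₀·Dx.
L = (348 + 144·x + 216·x^2)·Dx^2 + (44 + 180·x + 216·x^2 + 216·x^3)·Dx^3 + (87 + 36·x + 54·x^2)·Dx^4 + (11 + 45·x + 54·x^2 + 54·x^3)·Dx^5  (order 5).
h: a_k = 0, -2, 3, -5/3, 9/2, -251/30, 81/5, -1561/45, 2187/28, …
ICs: h(0) = 0, h′(0) = -2, h′′(0) = 6, h′′′(0) = -10, h′′′′(0) = 108.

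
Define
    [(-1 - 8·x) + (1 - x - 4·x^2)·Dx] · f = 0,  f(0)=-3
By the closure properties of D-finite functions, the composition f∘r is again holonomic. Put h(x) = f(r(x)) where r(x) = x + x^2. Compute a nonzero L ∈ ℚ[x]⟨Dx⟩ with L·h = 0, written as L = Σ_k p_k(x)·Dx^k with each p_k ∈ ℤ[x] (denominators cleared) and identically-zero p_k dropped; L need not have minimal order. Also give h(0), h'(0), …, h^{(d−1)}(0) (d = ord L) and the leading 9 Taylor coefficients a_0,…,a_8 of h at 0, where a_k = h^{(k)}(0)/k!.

f: a_k = -3, -3, -15, -27, -87, -195, -543, -1323, -3495, …
L₀ from L_f via x↦r, Dx↦r'^{-1}Dx.
L = (1 + 10·x + 24·x^2 + 16·x^3) + (-1 + x + 5·x^2 + 8·x^3 + 4·x^4)·Dx  (order 1).
h: a_k = -3, -3, -18, -57, -183, -624, -2067, -6879, -22938, …
ICs: h(0) = -3.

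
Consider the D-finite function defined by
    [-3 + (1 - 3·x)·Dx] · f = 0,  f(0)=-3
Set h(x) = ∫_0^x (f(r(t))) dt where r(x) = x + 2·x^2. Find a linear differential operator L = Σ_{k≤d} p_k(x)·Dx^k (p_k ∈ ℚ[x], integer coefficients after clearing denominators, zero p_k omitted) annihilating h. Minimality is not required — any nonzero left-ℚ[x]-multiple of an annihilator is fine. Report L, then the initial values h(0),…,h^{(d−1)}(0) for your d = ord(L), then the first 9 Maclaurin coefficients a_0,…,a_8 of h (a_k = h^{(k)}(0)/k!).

f: a_k = -3, -9, -27, -81, -243, -729, -2187, -6561, -19683, …
Substitute x→r, Dx→(1/r')Dx; clear ⇒ L₀.
Integrate: L := L₀·Dx.
L = (3 + 12·x)·Dx + (-1 + 3·x + 6·x^2)·Dx^2  (order 2).
h: a_k = 0, -3, -9/2, -15, -189/4, -837/5, -1215/2, -15957/7, -69741/8, …
ICs: h(0) = 0, h′(0) = -3.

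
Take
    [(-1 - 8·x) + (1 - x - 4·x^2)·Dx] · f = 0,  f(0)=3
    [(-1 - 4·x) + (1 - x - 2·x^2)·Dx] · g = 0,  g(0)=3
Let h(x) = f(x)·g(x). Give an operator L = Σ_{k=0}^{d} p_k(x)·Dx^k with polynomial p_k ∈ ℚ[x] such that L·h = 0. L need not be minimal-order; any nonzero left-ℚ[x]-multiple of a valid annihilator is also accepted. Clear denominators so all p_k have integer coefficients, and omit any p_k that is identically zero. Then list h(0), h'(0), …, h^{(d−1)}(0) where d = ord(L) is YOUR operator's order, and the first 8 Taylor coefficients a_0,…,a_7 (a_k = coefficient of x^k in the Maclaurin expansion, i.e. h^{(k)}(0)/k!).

f: a_k = 3, 3, 15, 27, 87, 195, 543, 1323, …
g: a_k = 3, 3, 9, 15, 33, 63, 129, 255, …
L₀ := L_f ⊗_s L_g (sym. prod.), ord ≤ 1.
L = (-2 - 10·x + 18·x^2 + 32·x^3) + (1 - 2·x - 5·x^2 + 6·x^3 + 8·x^4)·Dx  (order 1).
h: a_k = 9, 18, 81, 198, 621, 1602, 4473, 11646, …
ICs: h(0) = 9.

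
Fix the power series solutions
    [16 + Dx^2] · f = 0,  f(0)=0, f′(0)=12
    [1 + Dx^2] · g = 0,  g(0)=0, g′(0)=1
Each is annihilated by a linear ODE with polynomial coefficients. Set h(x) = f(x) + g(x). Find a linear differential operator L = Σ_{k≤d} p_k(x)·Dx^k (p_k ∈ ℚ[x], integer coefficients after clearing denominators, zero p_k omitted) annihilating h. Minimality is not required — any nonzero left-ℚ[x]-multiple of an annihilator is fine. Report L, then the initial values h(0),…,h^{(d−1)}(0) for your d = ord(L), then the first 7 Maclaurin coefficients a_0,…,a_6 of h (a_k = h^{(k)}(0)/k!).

f: a_k = 0, 12, 0, -32, 0, 128/5, 0, …
g: a_k = 0, 1, 0, -1/6, 0, 1/120, 0, …
h₀=f+g: left-lcm gives L₀, ord ≤ 4.
L = 16 + 17·Dx^2 + Dx^4  (order 4).
h: a_k = 0, 13, 0, -193/6, 0, 3073/120, 0, …
ICs: h(0) = 0, h′(0) = 13, h′′(0) = 0, h′′′(0) = -193.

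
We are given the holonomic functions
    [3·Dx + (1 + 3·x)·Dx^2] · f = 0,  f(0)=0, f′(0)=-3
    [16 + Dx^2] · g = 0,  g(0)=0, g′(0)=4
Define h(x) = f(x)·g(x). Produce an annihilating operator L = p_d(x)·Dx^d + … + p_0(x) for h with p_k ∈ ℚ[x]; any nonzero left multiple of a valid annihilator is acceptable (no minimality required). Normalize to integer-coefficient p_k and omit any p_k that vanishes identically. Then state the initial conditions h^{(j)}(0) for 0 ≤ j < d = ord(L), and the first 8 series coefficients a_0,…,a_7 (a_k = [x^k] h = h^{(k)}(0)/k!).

f: a_k = 0, -3, 9/2, -9, 81/4, -243/5, 243/2, -2187/7, …
g: a_k = 0, 4, 0, -32/3, 0, 128/15, 0, -1024/315, …
Sym-product of L_f,L_g gives L₀ (≤ ord 4).
L = (2272 + 127488·x + 781056·x^2 + 1769472·x^3 + 1327104·x^4) + (4416 + 50112·x + 165888·x^2 + 165888·x^3)·Dx + (1022 + 19392·x + 102816·x^2 + 221184·x^3 + 165888·x^4)·Dx^2 + (276 + 3132·x + 10368·x^2 + 10368·x^3)·Dx^3 + (55 + 714·x + 3375·x^2 + 6912·x^3 + 5184·x^4)·Dx^4  (order 4).
h: a_k = 0, 0, -12, 18, -4, 33, -124, 1542/5, …
ICs: h(0) = 0, h′(0) = 0, h′′(0) = -24, h′′′(0) = 108.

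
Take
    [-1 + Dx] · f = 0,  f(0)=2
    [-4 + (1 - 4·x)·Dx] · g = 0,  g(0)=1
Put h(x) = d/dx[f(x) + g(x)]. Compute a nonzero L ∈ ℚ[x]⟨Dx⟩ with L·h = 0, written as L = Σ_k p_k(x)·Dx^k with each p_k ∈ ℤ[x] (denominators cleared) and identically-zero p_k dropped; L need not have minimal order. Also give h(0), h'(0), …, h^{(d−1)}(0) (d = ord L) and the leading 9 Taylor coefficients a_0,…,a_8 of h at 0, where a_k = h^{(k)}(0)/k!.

f: a_k = 2, 2, 1, 1/3, 1/12, 1/60, 1/360, 1/2520, 1/20160, …
g: a_k = 1, 4, 16, 64, 256, 1024, 4096, 16384, 65536, …
L₀ := lclm(L_f,L_g); ord L₀ ≤ 1+1.
h=h₀': d/dx-closure on L₀ ⇒ L.
L = (88 + 32·x) + (-95 - 8·x + 16·x^2)·Dx + (7 - 24·x - 16·x^2)·Dx^2  (order 2).
h: a_k = 6, 34, 193, 3073/3, 61441/12, 1474561/60, 41287681/360, 1321205761/2520, 47563407361/20160, …
ICs: h(0) = 6, h′(0) = 34.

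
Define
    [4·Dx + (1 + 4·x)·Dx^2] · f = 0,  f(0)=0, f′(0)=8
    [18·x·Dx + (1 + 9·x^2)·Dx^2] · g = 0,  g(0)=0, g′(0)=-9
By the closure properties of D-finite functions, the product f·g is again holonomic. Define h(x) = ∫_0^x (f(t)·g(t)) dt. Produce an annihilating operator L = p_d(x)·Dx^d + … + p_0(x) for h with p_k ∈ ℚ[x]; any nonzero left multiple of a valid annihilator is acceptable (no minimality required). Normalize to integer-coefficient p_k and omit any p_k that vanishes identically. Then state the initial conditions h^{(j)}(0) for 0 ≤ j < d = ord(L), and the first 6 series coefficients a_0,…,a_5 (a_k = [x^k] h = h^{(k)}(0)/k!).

L = (2448 + 17280·x + 76464·x^2 + 518400·x^3 + 1399680·x^4 + 2426112·x^5 + 1679616·x^7)·Dx^2 + (452 + 10800·x + 98028·x^2 + 491184·x^3 + 1840320·x^4 + 4339008·x^5 + 6531840·x^6 + 1259712·x^7 + 5878656·x^8)·Dx^3 + (136 + 1912·x + 18576·x^2 + 103608·x^3 + 389448·x^4 + 1100304·x^5 + 2239488·x^6 + 3277584·x^7 + 1259712·x^8 + 3359232·x^9)·Dx^4 + (13 + 176·x + 1234·x^2 + 6048·x^3 + 22833·x^4 + 68688·x^5 + 154224·x^6 + 279936·x^7 + 399492·x^8 + 209952·x^9 + 419904·x^10)·Dx^5  (order 5).
h: a_k = 0, 0, 0, -24, 36, -168/5, …
ICs: h(0) = 0, h′(0) = 0, h′′(0) = 0, h′′′(0) = -144, h′′′′(0) = 864.

f: a_k = 0, 8, -16, 128/3, -128, 2048/5, …
g: a_k = 0, -9, 0, 27, 0, -729/5, …
f·g: L₀ = L_f ⊗_s L_g, ord ≤ 2·2.
h=∫₀ˣh₀: take L = L₀·Dx.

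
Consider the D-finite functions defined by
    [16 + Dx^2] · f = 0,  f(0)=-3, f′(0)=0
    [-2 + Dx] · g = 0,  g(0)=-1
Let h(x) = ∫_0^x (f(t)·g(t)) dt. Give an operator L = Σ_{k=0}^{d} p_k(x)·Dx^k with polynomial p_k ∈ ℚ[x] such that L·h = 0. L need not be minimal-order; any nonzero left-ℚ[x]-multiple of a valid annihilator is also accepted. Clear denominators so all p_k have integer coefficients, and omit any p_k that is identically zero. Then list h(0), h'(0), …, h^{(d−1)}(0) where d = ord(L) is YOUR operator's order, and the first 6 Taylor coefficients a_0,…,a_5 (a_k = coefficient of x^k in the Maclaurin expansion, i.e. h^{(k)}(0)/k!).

f: a_k = -3, 0, 24, 0, -32, 0, …
g: a_k = -1, -2, -2, -4/3, -2/3, -4/15, …
h₀=f·g: eliminate ⇒ L₀, order ≤ 2·1.
∫: right-multiply L₀ by Dx.
L = 20·Dx - 4·Dx^2 + Dx^3  (order 3).
h: a_k = 0, 3, 3, -6, -11, -14/5, …
ICs: h(0) = 0, h′(0) = 3, h′′(0) = 6.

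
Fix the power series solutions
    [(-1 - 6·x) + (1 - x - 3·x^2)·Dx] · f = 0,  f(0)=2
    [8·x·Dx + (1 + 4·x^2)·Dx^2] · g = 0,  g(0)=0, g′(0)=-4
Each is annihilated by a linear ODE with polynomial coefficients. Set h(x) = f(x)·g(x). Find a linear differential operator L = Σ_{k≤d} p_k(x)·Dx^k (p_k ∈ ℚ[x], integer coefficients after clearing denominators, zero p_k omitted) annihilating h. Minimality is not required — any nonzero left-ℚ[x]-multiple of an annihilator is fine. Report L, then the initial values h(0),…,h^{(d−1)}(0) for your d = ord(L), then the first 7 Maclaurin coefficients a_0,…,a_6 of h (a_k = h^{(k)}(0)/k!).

L = (6 + 8·x + 72·x^2) + (2 + 4·x + 16·x^2 + 72·x^3)·Dx + (-1 + x - x^2 + 4·x^3 + 12·x^4)·Dx^2  (order 2).
h: a_k = 0, -8, -8, -64/3, -136/3, -2024/15, -4064/15, …
ICs: h(0) = 0, h′(0) = -8.

f: a_k = 2, 2, 8, 14, 38, 80, 194, …
g: a_k = 0, -4, 0, 16/3, 0, -64/5, 0, …
f·g: L₀ = L_f ⊗_s L_g, ord ≤ 1·2.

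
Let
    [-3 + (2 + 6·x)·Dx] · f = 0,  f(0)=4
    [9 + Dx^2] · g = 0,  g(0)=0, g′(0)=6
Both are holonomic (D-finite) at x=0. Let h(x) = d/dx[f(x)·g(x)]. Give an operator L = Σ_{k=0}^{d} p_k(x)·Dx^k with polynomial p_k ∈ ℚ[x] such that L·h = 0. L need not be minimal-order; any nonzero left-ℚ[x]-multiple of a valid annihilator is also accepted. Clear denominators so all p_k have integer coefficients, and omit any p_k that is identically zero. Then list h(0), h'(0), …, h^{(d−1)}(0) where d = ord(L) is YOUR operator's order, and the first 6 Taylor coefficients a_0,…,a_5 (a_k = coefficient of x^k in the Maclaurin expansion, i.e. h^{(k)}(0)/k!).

f: a_k = 4, 6, -9/2, 27/4, -405/32, 1701/64, …
g: a_k = 0, 6, 0, -9, 0, 81/20, …
f·g: L₀ = L_f ⊗_s L_g, ord ≤ 1·2.
h₀' ⇒ L via d/dx closure of L₀.
L = (477 + 3888·x + 11016·x^2 + 15552·x^3 + 11664·x^4) + (-12 - 324·x - 1296·x^2 - 1296·x^3)·Dx + (28 + 264·x + 972·x^2 + 1728·x^3 + 1296·x^4)·Dx^2  (order 2).
h: a_k = 24, 72, -189, -54, -1539/16, 59049/80, …
ICs: h(0) = 24, h′(0) = 72.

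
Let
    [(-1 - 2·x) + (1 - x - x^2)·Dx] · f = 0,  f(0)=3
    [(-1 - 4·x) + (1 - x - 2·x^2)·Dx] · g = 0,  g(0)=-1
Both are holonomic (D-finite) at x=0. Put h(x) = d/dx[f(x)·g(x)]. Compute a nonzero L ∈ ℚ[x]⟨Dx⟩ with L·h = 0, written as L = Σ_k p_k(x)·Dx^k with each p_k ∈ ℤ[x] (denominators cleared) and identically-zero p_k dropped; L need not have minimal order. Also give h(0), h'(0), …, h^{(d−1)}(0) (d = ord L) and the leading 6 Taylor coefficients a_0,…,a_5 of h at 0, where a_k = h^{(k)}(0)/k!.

L = (12 + 6·x - 36·x^2 - 112·x^3 + 36·x^4 + 180·x^5 + 80·x^6) + (-2 + 21·x^2 - 8·x^3 - 50·x^4 + 3·x^5 + 42·x^6 + 16·x^7)·Dx  (order 1).
h: a_k = -6, -36, -117, -360, -960, -2466, …
ICs: h(0) = -6.

f: a_k = 3, 3, 6, 9, 15, 24, …
g: a_k = -1, -1, -3, -5, -11, -21, …
L₀ := L_f ⊗_s L_g (sym. prod.), ord ≤ 1.
Differentiate: ansatz ord ≤ ord L₀ ⇒ L.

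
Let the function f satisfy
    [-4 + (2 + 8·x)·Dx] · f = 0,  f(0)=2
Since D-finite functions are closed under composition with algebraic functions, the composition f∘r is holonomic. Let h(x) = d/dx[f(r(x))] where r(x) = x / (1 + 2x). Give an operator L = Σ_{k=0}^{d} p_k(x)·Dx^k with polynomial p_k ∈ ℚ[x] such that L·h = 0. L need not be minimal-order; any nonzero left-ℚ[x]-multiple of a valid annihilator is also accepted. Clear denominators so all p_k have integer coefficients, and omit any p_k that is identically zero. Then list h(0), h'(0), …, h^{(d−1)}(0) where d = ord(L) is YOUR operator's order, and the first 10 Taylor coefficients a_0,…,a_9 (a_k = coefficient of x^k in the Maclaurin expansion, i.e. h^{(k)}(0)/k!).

f: a_k = 2, 4, -4, 8, -20, 56, -168, 528, -1716, 5720, …
Substitute x→r, Dx→(1/r')Dx; clear ⇒ L₀.
Derive L from L₀ (diff closure).
L = (-6 - 24·x) + (-1 - 8·x - 12·x^2)·Dx  (order 1).
h: a_k = 4, -24, 120, -592, 3000, -15696, 84336, -462240, 2570328, -14444560, …
ICs: h(0) = 4.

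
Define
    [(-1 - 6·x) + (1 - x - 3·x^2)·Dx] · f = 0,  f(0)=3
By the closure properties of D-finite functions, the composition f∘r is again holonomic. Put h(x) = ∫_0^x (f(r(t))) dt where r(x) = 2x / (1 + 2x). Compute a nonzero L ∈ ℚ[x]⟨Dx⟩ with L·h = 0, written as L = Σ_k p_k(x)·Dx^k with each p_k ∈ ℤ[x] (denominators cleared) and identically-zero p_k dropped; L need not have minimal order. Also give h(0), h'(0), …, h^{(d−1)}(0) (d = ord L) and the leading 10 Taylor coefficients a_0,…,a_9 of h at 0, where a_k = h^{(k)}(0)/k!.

L = (2 + 28·x)·Dx + (-1 - 4·x + 8·x^2 + 24·x^3)·Dx^2  (order 2).
h: a_k = 0, 3, 3, 12, 0, 432/5, -144, 6912/7, -3024, 14592, …
ICs: h(0) = 0, h′(0) = 3.

f: a_k = 3, 3, 12, 21, 57, 120, 291, 651, 1524, 3477, …
L₀ from L_f via x↦r, Dx↦r'^{-1}Dx.
Integrate: L := L₀·Dx.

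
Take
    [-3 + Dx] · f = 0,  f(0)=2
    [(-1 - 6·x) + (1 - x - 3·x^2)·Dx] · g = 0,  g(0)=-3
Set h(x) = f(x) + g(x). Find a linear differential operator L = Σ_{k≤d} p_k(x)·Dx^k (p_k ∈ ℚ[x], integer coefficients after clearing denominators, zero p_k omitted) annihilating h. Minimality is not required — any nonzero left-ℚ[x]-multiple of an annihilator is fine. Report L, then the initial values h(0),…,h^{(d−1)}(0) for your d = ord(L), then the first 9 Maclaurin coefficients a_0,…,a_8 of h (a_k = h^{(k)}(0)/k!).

f: a_k = 2, 6, 9, 9, 27/4, 81/20, 81/40, 243/280, 729/2240, …
g: a_k = -3, -3, -12, -21, -57, -120, -291, -651, -1524, …
Sum ⇒ L₀ = lclm(L_f,L_g) in ℚ(x)⟨Dx⟩.
L = (15 + 9·x + 243·x^2 + 162·x^3) + (1 - 36·x - 99·x^2 + 54·x^3 + 81·x^4)·Dx + (-2 + 11·x + 6·x^2 - 36·x^3 - 27·x^4)·Dx^2  (order 2).
h: a_k = -1, 3, -3, -12, -201/4, -2319/20, -11559/40, -182037/280, -3413031/2240, …
ICs: h(0) = -1, h′(0) = 3.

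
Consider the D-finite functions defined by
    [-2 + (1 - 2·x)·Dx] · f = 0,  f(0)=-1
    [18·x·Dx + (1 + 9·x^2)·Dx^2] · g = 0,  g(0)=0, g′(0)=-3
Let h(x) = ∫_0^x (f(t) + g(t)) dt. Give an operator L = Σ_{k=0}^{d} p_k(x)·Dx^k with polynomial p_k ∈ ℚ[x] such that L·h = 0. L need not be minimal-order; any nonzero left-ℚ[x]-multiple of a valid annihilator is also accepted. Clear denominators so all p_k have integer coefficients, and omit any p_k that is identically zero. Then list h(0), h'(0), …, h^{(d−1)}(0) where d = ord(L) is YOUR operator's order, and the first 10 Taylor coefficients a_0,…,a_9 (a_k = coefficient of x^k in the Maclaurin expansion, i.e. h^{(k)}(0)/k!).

L = (-36 + 288·x + 972·x^2)·Dx^2 + (21 - 36·x + 9·x^2 + 972·x^3)·Dx^3 + (-2 - 5·x - 45·x^3 + 162·x^4)·Dx^4  (order 4).
h: a_k = 0, -1, -5/2, -4/3, 1/4, -16/5, -403/30, -64/7, 1291/56, -256/9, …
ICs: h(0) = 0, h′(0) = -1, h′′(0) = -5, h′′′(0) = -8.

f: a_k = -1, -2, -4, -8, -16, -32, -64, -128, -256, -512, …
g: a_k = 0, -3, 0, 9, 0, -243/5, 0, 2187/7, 0, -2187, …
Sum ⇒ L₀ = lclm(L_f,L_g) in ℚ(x)⟨Dx⟩.
Integrate: L := L₀·Dx.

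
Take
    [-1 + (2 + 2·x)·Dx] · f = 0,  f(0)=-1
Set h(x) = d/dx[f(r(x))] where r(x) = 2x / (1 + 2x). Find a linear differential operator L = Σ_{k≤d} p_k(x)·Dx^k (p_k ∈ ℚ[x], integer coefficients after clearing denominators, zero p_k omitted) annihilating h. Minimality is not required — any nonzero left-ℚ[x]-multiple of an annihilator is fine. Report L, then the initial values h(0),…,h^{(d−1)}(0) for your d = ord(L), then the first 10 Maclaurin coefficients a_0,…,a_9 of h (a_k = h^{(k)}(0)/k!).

f: a_k = -1, -1/2, 1/8, -1/16, 5/128, -7/256, 21/1024, -33/2048, 429/32768, -715/65536, …
f∘r: x↦r, Dx↦Dx/r' in L_f ⇒ L₀.
h=h₀': d/dx-closure on L₀ ⇒ L.
L = (-5 - 16·x) + (-1 - 6·x - 8·x^2)·Dx  (order 1).
h: a_k = -1, 5, -39/2, 141/2, -1995/8, 7059/8, -50435/16, 182461/16, -5347827/128, 19815255/128, …
ICs: h(0) = -1.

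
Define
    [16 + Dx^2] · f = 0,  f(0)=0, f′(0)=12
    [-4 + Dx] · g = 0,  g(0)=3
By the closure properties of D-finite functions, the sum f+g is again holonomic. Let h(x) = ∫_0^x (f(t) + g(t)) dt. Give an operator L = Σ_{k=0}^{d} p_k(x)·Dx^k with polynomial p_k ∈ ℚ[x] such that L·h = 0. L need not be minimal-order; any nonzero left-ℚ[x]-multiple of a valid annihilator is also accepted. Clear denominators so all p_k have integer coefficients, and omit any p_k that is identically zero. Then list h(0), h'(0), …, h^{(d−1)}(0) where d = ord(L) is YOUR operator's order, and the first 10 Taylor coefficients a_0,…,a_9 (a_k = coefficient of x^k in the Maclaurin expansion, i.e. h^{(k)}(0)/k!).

L = -64·Dx + 16·Dx^2 - 4·Dx^3 + Dx^4  (order 4).
h: a_k = 0, 3, 12, 8, 0, 32/5, 128/15, 256/105, 0, 512/945, …
ICs: h(0) = 0, h′(0) = 3, h′′(0) = 24, h′′′(0) = 48.

f: a_k = 0, 12, 0, -32, 0, 128/5, 0, -1024/105, 0, 2048/945, …
g: a_k = 3, 12, 24, 32, 32, 128/5, 256/15, 1024/105, 512/105, 2048/945, …
h₀=f+g: left-lcm gives L₀, ord ≤ 3.
∫: right-multiply L₀ by Dx.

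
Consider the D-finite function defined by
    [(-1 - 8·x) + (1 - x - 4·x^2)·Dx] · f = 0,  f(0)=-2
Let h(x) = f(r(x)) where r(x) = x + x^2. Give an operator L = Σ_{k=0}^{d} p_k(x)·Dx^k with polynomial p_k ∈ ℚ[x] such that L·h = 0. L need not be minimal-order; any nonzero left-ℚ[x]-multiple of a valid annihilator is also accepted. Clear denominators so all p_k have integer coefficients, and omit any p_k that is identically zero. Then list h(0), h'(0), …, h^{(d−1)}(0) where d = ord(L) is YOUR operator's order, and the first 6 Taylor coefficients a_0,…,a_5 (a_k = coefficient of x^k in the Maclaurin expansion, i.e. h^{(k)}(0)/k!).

f: a_k = -2, -2, -10, -18, -58, -130, …
f∘r: x↦r, Dx↦Dx/r' in L_f ⇒ L₀.
L = (1 + 10·x + 24·x^2 + 16·x^3) + (-1 + x + 5·x^2 + 8·x^3 + 4·x^4)·Dx  (order 1).
h: a_k = -2, -2, -12, -38, -122, -416, …
ICs: h(0) = -2.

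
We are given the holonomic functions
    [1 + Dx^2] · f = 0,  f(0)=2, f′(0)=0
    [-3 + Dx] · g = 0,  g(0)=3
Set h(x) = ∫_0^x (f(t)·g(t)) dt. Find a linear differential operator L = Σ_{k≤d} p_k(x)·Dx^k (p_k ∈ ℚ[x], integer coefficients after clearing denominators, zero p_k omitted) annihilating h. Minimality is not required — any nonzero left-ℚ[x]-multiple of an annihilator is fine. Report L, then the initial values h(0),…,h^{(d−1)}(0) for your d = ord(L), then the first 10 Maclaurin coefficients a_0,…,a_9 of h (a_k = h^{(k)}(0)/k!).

L = 10·Dx - 6·Dx^2 + Dx^3  (order 3).
h: a_k = 0, 6, 9, 8, 9/2, 7/5, -1/10, -44/105, -83/280, -527/3780, …
ICs: h(0) = 0, h′(0) = 6, h′′(0) = 18.

f: a_k = 2, 0, -1, 0, 1/12, 0, -1/360, 0, 1/20160, 0, …
g: a_k = 3, 9, 27/2, 27/2, 81/8, 243/40, 243/80, 729/560, 2187/4480, 729/4480, …
L₀ := L_f ⊗_s L_g (sym. prod.), ord ≤ 2.
h=∫₀ˣh₀: take L = L₀·Dx.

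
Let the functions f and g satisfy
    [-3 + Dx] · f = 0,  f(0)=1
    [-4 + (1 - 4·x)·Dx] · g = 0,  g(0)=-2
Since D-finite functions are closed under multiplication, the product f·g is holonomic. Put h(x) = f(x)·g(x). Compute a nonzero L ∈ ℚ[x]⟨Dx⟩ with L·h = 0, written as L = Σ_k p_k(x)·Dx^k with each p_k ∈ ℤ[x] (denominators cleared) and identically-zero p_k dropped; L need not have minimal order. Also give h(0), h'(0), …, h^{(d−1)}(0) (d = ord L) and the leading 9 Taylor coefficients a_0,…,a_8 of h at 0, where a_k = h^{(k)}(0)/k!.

f: a_k = 1, 3, 9/2, 9/2, 27/8, 81/40, 81/80, 243/560, 729/4480, …
g: a_k = -2, -8, -32, -128, -512, -2048, -8192, -32768, -131072, …
L₀ := L_f ⊗_s L_g (sym. prod.), ord ≤ 1.
L = (7 - 12·x) + (-1 + 4·x)·Dx  (order 1).
h: a_k = -2, -14, -65, -269, -4331/4, -86701/20, -693689/40, -3884707/56, -88793407/320, …
ICs: h(0) = -2.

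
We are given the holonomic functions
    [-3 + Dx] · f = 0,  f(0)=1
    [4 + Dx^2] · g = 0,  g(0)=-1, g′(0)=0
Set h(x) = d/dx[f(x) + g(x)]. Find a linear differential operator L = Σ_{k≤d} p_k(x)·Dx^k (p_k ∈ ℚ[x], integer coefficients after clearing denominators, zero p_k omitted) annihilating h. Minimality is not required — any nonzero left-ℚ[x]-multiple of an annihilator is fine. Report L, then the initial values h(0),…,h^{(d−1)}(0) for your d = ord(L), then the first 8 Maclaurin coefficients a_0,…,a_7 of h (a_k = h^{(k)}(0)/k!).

L = 12 - 4·Dx + 3·Dx^2 - Dx^3  (order 3).
h: a_k = 3, 13, 27/2, 65/6, 81/8, 793/120, 243/80, 1261/1008, …
ICs: h(0) = 3, h′(0) = 13, h′′(0) = 27.

f: a_k = 1, 3, 9/2, 9/2, 27/8, 81/40, 81/80, 243/560, …
g: a_k = -1, 0, 2, 0, -2/3, 0, 4/45, 0, …
Sum ⇒ L₀ = lclm(L_f,L_g) in ℚ(x)⟨Dx⟩.
h=h₀': d/dx-closure on L₀ ⇒ L.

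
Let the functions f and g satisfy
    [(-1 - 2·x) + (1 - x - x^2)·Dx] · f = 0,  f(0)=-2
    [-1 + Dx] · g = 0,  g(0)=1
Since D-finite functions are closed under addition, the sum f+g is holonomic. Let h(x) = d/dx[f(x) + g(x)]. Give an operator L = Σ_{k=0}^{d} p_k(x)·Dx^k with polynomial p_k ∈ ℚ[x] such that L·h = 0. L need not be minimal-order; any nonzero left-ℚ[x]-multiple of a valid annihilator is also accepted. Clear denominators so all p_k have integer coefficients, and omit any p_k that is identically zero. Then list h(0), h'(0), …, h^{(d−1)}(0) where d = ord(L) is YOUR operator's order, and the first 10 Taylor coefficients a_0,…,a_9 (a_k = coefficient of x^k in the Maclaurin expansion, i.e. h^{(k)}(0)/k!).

L = (14 + 46·x + 40·x^2 + 36·x^3 + 6·x^4) + (-17 - 48·x - 41·x^2 - 24·x^3 + 5·x^4 + 2·x^5)·Dx + (3 + 2·x + x^2 - 12·x^3 - 11·x^4 - 2·x^5)·Dx^2  (order 2).
h: a_k = -1, -7, -35/2, -239/6, -1919/24, -18719/120, -211679/720, -2741759/5040, -39916799/40320, -645926399/362880, …
ICs: h(0) = -1, h′(0) = -7.

f: a_k = -2, -2, -4, -6, -10, -16, -26, -42, -68, -110, …
g: a_k = 1, 1, 1/2, 1/6, 1/24, 1/120, 1/720, 1/5040, 1/40320, 1/362880, …
Sum ⇒ L₀ = lclm(L_f,L_g) in ℚ(x)⟨Dx⟩.
Derive L from L₀ (diff closure).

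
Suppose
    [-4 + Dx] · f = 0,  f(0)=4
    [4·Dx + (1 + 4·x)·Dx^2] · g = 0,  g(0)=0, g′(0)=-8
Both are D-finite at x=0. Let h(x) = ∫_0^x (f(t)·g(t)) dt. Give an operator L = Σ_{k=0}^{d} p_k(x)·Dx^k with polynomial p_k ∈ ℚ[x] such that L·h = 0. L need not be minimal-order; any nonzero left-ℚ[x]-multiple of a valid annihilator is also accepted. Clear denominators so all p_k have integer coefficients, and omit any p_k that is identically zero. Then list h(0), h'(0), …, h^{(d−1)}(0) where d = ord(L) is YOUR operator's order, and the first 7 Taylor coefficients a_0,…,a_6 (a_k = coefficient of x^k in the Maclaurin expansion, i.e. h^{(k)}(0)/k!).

L = 64·x·Dx + (-4 - 32·x)·Dx^2 + (1 + 4·x)·Dx^3  (order 3).
h: a_k = 0, 0, -16, -64/3, -128/3, 0, -512/5, …
ICs: h(0) = 0, h′(0) = 0, h′′(0) = -32.

f: a_k = 4, 16, 32, 128/3, 128/3, 512/15, 1024/45, …
g: a_k = 0, -8, 16, -128/3, 128, -2048/5, 4096/3, …
h₀=f·g: eliminate ⇒ L₀, order ≤ 1·2.
Integrate: L := L₀·Dx.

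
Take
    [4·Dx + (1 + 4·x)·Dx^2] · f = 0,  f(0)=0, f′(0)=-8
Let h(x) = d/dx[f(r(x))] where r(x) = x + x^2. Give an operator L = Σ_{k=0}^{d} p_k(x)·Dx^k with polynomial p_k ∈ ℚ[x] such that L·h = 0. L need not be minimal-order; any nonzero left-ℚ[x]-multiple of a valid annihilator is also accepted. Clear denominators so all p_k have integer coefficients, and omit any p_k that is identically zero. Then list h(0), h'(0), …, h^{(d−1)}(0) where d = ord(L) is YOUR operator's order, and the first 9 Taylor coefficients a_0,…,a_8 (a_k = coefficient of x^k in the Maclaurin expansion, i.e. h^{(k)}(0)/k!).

L = 2 + (1 + 2·x)·Dx  (order 1).
h: a_k = -8, 16, -32, 64, -128, 256, -512, 1024, -2048, …
ICs: h(0) = -8.

f: a_k = 0, -8, 16, -128/3, 128, -2048/5, 4096/3, -32768/7, 16384, …
L₀ from L_f via x↦r, Dx↦r'^{-1}Dx.
h₀' ⇒ L via d/dx closure of L₀.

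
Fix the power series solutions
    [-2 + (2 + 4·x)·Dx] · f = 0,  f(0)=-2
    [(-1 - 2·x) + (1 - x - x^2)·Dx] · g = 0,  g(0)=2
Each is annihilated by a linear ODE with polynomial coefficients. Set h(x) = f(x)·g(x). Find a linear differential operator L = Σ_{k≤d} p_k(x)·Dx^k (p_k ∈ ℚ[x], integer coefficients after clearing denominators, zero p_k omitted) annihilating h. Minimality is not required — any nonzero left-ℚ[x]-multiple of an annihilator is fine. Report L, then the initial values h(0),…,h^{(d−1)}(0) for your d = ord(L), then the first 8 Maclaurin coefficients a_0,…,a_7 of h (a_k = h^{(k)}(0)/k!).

L = (2 + 3·x + 3·x^2) + (-1 - x + 3·x^2 + 2·x^3)·Dx  (order 1).
h: a_k = -4, -8, -10, -20, -55/2, -51, -293/4, -265/2, …
ICs: h(0) = -4.

f: a_k = -2, -2, 1, -1, 5/4, -7/4, 21/8, -33/8, …
g: a_k = 2, 2, 4, 6, 10, 16, 26, 42, …
f·g: L₀ = L_f ⊗_s L_g, ord ≤ 1·1.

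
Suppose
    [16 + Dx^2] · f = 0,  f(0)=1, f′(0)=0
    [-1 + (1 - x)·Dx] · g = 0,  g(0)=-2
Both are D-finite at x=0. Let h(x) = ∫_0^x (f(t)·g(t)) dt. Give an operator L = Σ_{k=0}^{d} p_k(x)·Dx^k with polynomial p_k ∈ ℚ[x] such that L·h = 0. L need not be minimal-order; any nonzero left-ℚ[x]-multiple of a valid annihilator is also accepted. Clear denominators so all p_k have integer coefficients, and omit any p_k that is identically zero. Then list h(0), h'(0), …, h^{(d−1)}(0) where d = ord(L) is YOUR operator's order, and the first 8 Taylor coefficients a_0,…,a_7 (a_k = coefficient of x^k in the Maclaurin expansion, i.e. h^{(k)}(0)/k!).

L = (-16 + 16·x)·Dx + 2·Dx^2 + (-1 + x)·Dx^3  (order 3).
h: a_k = 0, -2, -1, 14/3, 7/2, -22/15, -11/9, 26/45, …
ICs: h(0) = 0, h′(0) = -2, h′′(0) = -2.

f: a_k = 1, 0, -8, 0, 32/3, 0, -256/45, 0, …
g: a_k = -2, -2, -2, -2, -2, -2, -2, -2, …
Product ⇒ symmetric product L₀, ord ≤ 2.
h=∫h₀ ⇒ L = L₀·Dx.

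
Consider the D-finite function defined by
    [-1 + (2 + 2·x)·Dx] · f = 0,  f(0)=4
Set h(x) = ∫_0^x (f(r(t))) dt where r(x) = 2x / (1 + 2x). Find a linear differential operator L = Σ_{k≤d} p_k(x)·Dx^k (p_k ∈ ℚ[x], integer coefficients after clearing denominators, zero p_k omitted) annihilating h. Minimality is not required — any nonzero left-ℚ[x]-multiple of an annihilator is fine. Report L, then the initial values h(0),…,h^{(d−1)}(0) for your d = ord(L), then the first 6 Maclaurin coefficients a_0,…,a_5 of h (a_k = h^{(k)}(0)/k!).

L = -Dx + (1 + 6·x + 8·x^2)·Dx^2  (order 2).
h: a_k = 0, 4, 2, -10/3, 13/2, -141/10, …
ICs: h(0) = 0, h′(0) = 4.

f: a_k = 4, 2, -1/2, 1/4, -5/32, 7/64, …
L₀ from L_f via x↦r, Dx↦r'^{-1}Dx.
h=∫₀ˣh₀: take L = L₀·Dx.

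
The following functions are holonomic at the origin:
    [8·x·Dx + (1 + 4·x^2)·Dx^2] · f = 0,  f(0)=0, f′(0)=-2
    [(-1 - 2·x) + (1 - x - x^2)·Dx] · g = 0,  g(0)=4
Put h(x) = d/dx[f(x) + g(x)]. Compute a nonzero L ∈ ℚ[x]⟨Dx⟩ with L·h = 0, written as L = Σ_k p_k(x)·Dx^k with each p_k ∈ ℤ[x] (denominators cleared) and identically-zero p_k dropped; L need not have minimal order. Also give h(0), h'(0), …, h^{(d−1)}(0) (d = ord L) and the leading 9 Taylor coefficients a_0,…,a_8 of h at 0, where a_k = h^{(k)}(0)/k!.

f: a_k = 0, -2, 0, 8/3, 0, -32/5, 0, 128/7, 0, …
g: a_k = 4, 4, 8, 12, 20, 32, 52, 84, 136, …
h₀=f+g: left-lcm gives L₀, ord ≤ 3.
h₀' ⇒ L via d/dx closure of L₀.
L = (16 - 64·x - 400·x^2 - 576·x^3 - 696·x^4 - 96·x^6) + (-13 - 24·x - 22·x^2 - 204·x^3 - 548·x^4 - 488·x^5 - 48·x^6 - 96·x^7)·Dx + (2 + 5·x + 14·x^2 - 2·x^3 + 13·x^4 - 92·x^5 - 48·x^6 - 16·x^7 - 16·x^8)·Dx^2  (order 2).
h: a_k = 2, 16, 44, 80, 128, 312, 716, 1088, 1468, …
ICs: h(0) = 2, h′(0) = 16.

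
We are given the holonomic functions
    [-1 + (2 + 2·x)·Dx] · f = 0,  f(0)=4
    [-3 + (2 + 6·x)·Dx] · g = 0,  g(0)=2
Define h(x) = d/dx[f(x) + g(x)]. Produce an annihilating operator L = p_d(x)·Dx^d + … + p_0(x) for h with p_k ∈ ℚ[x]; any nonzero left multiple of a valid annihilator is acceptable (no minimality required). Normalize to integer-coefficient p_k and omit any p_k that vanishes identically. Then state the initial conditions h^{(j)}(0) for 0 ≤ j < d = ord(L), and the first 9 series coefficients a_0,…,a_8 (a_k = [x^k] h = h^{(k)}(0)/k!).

L = -9 + (-24 - 36·x)·Dx + (-4 - 16·x - 12·x^2)·Dx^2  (order 2).
h: a_k = 5, -11/2, 87/8, -415/16, 8575/128, -46053/256, 505659/1024, -2815527/2048, 126672975/32768, …
ICs: h(0) = 5, h′(0) = -11/2.

f: a_k = 4, 2, -1/2, 1/4, -5/32, 7/64, -21/256, 33/512, -429/8192, …
g: a_k = 2, 3, -9/4, 27/8, -405/64, 1701/128, -15309/512, 72171/1024, -2814669/16384, …
f+g: L₀ = lclm(L_f,L_g), ord ≤ 1+1.
h₀' ⇒ L via d/dx closure of L₀.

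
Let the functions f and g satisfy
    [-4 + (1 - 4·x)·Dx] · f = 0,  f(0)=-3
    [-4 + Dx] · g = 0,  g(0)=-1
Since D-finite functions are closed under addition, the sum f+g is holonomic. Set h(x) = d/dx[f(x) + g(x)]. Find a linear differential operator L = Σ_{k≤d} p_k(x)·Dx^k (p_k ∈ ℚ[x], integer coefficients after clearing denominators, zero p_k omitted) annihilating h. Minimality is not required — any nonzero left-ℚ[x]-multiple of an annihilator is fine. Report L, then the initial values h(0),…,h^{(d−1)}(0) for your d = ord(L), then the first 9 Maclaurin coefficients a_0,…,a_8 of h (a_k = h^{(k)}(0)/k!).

f: a_k = -3, -12, -48, -192, -768, -3072, -12288, -49152, -196608, …
g: a_k = -1, -4, -8, -32/3, -32/3, -128/15, -256/45, -1024/315, -512/315, …
Weyl lclm of L_f,L_g ⇒ L₀ (ord ≤ 2).
Differentiate: ansatz ord ≤ ord L₀ ⇒ L.
L = (64 + 128·x) + (-20 - 32·x + 64·x^2)·Dx + (1 - 16·x^2)·Dx^2  (order 2).
h: a_k = -16, -112, -608, -9344/3, -46208/3, -1106432/15, -15483904/45, -495456256/315, -2229536768/315, …
ICs: h(0) = -16, h′(0) = -112.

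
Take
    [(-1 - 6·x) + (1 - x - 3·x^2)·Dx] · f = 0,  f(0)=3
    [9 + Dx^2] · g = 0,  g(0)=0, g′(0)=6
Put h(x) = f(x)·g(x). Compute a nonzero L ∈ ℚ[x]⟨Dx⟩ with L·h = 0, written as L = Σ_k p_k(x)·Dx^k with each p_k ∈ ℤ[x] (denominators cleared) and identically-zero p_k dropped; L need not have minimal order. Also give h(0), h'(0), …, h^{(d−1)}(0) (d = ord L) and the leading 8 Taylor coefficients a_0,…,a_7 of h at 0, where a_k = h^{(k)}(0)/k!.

f: a_k = 3, 3, 12, 21, 57, 120, 291, 651, …
g: a_k = 0, 6, 0, -9, 0, 81/20, 0, -243/280, …
f·g: L₀ = L_f ⊗_s L_g, ord ≤ 1·2.
L = (-3 + 9·x + 27·x^2) + (2 + 12·x)·Dx + (-1 + x + 3·x^2)·Dx^2  (order 2).
h: a_k = 0, 18, 18, 45, 99, 4923/20, 10863/20, 358119/280, …
ICs: h(0) = 0, h′(0) = 18.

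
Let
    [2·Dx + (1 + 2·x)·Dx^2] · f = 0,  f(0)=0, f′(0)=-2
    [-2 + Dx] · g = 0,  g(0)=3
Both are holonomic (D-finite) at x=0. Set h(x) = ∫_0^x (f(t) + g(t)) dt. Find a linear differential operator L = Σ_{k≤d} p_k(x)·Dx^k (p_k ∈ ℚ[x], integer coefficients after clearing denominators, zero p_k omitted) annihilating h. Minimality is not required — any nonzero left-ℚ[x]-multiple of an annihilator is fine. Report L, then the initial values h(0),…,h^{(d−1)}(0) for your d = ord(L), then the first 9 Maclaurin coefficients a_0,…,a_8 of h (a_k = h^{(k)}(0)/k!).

f: a_k = 0, -2, 2, -8/3, 4, -32/5, 32/3, -128/7, 32, …
g: a_k = 3, 6, 6, 4, 2, 4/5, 4/15, 8/105, 2/105, …
h₀=f+g: left-lcm gives L₀, ord ≤ 3.
∫: right-multiply L₀ by Dx.
L = (-6 - 4·x)·Dx^2 + (1 - 4·x - 4·x^2)·Dx^3 + (1 + 3·x + 2·x^2)·Dx^4  (order 4).
h: a_k = 0, 3, 2, 8/3, 1/3, 6/5, -14/15, 164/105, -239/105, …
ICs: h(0) = 0, h′(0) = 3, h′′(0) = 4, h′′′(0) = 16.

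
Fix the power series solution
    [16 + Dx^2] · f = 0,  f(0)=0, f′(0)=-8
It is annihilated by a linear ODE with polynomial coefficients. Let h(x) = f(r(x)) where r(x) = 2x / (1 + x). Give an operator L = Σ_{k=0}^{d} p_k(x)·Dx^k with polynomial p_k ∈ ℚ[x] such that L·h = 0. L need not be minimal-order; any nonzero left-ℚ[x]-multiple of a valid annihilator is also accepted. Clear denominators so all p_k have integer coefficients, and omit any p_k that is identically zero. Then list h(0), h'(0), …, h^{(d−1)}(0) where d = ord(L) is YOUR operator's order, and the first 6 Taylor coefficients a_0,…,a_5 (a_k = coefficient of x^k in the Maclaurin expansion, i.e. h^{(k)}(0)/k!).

f: a_k = 0, -8, 0, 64/3, 0, -256/15, …
L₀ from L_f via x↦r, Dx↦r'^{-1}Dx.
L = 64 + (2 + 6·x + 6·x^2 + 2·x^3)·Dx + (1 + 4·x + 6·x^2 + 4·x^3 + x^4)·Dx^2  (order 2).
h: a_k = 0, -16, 16, 464/3, -496, 6928/15, …
ICs: h(0) = 0, h′(0) = -16.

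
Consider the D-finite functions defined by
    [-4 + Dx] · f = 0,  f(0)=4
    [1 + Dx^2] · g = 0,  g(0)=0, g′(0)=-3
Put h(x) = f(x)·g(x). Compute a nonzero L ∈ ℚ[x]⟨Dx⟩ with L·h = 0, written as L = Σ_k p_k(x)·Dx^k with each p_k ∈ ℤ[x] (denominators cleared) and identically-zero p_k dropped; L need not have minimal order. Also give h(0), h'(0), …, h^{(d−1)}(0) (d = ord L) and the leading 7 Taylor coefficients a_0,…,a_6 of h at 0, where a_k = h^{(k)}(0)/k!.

f: a_k = 4, 16, 32, 128/3, 128/3, 512/15, 1024/45, …
g: a_k = 0, -3, 0, 1/2, 0, -1/40, 0, …
Product ⇒ symmetric product L₀, ord ≤ 2.
L = 17 - 8·Dx + Dx^2  (order 2).
h: a_k = 0, -12, -48, -94, -120, -1121/10, -1222/15, …
ICs: h(0) = 0, h′(0) = -12.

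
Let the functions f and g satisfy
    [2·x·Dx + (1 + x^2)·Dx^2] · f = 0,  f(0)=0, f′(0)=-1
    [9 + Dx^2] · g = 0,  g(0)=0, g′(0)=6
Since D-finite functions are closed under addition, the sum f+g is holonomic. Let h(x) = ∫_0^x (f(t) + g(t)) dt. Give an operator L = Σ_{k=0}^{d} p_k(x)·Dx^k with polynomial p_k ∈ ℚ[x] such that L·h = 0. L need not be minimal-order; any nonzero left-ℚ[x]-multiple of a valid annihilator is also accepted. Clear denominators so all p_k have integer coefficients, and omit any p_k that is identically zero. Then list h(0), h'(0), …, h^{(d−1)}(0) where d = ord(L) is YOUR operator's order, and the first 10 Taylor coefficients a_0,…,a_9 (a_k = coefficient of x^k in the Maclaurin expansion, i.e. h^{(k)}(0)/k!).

L = (-54·x + 540·x^3 + 162·x^5)·Dx^2 + (63 + 279·x^2 + 297·x^4 + 81·x^6)·Dx^3 + (-6·x + 60·x^3 + 18·x^5)·Dx^4 + (7 + 31·x^2 + 33·x^4 + 9·x^6)·Dx^5  (order 5).
h: a_k = 0, 0, 5/2, 0, -13/6, 0, 77/120, 0, -29/320, 0, …
ICs: h(0) = 0, h′(0) = 0, h′′(0) = 5, h′′′(0) = 0, h′′′′(0) = -52.

f: a_k = 0, -1, 0, 1/3, 0, -1/5, 0, 1/7, 0, -1/9, …
g: a_k = 0, 6, 0, -9, 0, 81/20, 0, -243/280, 0, 243/2240, …
Sum ⇒ L₀ = lclm(L_f,L_g) in ℚ(x)⟨Dx⟩.
∫: right-multiply L₀ by Dx.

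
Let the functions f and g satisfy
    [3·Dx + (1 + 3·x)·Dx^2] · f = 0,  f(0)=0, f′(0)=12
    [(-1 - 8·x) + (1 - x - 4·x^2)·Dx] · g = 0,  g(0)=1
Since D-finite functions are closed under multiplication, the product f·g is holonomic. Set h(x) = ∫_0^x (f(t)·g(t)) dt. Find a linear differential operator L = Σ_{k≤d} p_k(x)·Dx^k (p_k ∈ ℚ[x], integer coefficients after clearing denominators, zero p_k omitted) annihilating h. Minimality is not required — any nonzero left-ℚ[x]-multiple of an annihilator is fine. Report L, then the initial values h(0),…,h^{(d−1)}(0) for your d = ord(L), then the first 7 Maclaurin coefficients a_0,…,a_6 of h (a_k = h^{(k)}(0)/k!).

f: a_k = 0, 12, -18, 36, -81, 972/5, -486, …
g: a_k = 1, 1, 5, 9, 29, 65, 181, …
L₀ := L_f ⊗_s L_g (sym. prod.), ord ≤ 2.
h=∫₀ˣh₀: take L = L₀·Dx.
L = (11 + 48·x)·Dx + (-1 + 25·x + 60·x^2)·Dx^2 + (-1 - 2·x + 7·x^2 + 12·x^3)·Dx^3  (order 3).
h: a_k = 0, 0, 6, -2, 39/2, -27/5, 799/10, …
ICs: h(0) = 0, h′(0) = 0, h′′(0) = 12.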